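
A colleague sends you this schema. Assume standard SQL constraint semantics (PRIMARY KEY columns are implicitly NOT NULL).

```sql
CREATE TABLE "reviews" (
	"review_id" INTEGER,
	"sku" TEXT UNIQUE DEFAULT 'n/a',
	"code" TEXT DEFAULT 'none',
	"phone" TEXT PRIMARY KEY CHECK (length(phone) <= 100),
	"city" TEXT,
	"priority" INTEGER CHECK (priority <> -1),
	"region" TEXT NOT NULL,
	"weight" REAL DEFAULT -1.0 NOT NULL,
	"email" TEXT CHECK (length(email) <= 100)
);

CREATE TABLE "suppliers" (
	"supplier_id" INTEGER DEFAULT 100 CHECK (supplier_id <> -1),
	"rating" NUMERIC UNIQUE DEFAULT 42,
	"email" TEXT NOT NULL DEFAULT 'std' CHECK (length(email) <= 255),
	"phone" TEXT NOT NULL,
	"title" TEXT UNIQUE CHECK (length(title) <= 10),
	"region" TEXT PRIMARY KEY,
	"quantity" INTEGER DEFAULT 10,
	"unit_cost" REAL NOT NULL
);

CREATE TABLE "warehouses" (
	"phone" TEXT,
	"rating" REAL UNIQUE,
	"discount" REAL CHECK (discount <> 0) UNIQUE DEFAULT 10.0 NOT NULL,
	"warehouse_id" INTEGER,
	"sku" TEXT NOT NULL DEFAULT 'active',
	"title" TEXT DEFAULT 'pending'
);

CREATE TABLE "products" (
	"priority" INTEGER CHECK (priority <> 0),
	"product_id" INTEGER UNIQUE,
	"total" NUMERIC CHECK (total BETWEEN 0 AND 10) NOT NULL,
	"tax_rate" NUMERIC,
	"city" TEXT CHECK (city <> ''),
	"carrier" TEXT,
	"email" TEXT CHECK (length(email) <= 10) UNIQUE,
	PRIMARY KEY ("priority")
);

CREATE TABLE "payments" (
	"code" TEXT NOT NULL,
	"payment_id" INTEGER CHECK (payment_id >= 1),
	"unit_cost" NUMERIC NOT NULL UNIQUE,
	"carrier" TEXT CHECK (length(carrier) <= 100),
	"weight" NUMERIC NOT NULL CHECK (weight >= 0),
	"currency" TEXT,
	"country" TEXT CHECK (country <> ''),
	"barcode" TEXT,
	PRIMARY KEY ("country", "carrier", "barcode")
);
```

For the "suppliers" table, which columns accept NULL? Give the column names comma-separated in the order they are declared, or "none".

supplier_id, rating, title, quantity

- supplier_id: CHECK does not forbid NULL (a CHECK constraint passes when its expression is NULL) → nullable.
- rating: UNIQUE does not imply NOT NULL → nullable.
- email: declared NOT NULL → not nullable.
- phone: declared NOT NULL → not nullable.
- title: CHECK does not forbid NULL (a CHECK constraint passes when its expression is NULL) → nullable.
- region: part of the PRIMARY KEY, which implies NOT NULL → not nullable.
- quantity: DEFAULT only fills an omitted column; an explicit NULL is still allowed → nullable.
- unit_cost: declared NOT NULL → not nullable.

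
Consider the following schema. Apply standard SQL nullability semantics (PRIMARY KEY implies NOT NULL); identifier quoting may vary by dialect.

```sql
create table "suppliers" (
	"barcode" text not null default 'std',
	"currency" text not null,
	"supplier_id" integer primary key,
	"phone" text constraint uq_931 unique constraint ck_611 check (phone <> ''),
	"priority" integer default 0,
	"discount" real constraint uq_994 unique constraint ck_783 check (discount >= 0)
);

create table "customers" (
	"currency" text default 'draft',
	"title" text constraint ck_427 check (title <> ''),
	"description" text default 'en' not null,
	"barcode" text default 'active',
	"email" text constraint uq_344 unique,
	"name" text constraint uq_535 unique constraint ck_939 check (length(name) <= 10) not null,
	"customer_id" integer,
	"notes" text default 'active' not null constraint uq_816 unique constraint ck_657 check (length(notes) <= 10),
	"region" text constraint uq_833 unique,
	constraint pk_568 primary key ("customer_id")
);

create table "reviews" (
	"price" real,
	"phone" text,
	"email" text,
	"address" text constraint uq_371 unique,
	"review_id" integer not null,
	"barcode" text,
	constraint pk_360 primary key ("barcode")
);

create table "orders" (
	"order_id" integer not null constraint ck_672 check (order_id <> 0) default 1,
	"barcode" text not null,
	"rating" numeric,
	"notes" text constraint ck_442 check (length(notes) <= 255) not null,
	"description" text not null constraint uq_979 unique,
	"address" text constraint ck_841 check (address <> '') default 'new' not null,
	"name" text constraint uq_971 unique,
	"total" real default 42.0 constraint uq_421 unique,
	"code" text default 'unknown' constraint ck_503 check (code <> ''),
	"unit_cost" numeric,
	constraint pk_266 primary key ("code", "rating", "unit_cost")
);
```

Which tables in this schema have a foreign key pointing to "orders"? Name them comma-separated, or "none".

none

No REFERENCES clause anywhere in the schema names orders.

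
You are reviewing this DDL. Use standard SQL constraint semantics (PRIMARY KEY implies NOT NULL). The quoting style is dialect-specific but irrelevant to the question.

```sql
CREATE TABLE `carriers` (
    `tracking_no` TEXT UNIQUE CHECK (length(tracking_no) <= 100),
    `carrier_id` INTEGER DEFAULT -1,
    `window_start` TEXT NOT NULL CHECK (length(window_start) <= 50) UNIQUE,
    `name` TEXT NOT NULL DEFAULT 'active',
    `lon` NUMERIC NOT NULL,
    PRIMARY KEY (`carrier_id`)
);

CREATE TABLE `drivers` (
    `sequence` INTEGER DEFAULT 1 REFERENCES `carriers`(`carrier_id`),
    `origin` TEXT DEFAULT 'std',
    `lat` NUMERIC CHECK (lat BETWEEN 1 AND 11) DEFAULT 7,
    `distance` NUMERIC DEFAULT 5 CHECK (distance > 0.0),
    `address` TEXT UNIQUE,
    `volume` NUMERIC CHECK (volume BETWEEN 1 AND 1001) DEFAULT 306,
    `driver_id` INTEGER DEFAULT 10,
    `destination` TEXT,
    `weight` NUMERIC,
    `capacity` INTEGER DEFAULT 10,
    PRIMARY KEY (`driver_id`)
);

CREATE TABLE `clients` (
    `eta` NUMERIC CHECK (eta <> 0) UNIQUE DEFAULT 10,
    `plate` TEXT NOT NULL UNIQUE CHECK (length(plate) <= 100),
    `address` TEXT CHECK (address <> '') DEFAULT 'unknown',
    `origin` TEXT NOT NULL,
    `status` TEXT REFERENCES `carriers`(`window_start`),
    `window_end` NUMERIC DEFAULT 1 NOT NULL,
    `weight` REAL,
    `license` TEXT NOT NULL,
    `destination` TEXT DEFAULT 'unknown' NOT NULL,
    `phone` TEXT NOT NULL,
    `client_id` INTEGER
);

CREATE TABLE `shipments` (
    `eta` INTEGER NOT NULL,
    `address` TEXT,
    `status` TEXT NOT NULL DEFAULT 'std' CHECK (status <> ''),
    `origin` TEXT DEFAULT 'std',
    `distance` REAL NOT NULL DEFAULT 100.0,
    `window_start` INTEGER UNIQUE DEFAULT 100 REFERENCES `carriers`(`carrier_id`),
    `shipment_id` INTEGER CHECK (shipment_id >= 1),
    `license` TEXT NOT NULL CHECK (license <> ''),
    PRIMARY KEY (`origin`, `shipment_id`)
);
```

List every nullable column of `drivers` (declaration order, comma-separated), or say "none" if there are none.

- sequence: a foreign key column may be NULL unless separately constrained → nullable.
- origin: DEFAULT only fills an omitted column; an explicit NULL is still allowed → nullable.
- lat: CHECK does not forbid NULL (a CHECK constraint passes when its expression is NULL) → nullable.
- distance: CHECK does not forbid NULL (a CHECK constraint passes when its expression is NULL) → nullable.
- address: UNIQUE does not imply NOT NULL → nullable.
- volume: CHECK does not forbid NULL (a CHECK constraint passes when its expression is NULL) → nullable.
- driver_id: part of the PRIMARY KEY, which implies NOT NULL → not nullable.
- destination: no NOT NULL constraint applies → nullable.
- weight: no NOT NULL constraint applies → nullable.
- capacity: DEFAULT only fills an omitted column; an explicit NULL is still allowed → nullable.

sequence, origin, lat, distance, address, volume, destination, weight, capacity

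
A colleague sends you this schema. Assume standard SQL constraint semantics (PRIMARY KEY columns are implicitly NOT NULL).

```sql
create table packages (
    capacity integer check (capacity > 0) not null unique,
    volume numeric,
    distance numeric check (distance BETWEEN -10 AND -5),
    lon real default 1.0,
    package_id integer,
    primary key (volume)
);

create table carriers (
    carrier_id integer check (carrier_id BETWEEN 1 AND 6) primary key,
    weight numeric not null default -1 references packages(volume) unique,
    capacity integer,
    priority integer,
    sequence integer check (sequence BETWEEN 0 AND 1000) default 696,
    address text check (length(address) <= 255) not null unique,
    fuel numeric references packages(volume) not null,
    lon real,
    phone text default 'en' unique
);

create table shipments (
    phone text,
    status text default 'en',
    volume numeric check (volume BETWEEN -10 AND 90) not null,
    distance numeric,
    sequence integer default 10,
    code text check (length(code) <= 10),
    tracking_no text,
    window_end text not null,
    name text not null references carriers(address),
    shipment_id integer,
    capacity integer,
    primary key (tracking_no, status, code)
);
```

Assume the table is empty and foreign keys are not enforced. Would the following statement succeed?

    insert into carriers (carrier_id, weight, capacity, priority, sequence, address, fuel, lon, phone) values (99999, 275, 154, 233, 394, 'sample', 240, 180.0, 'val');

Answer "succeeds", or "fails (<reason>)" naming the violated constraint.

The value 99999 for carrier_id violates CHECK (carrier_id BETWEEN 1 AND 6).

fails (CHECK on carrier_id)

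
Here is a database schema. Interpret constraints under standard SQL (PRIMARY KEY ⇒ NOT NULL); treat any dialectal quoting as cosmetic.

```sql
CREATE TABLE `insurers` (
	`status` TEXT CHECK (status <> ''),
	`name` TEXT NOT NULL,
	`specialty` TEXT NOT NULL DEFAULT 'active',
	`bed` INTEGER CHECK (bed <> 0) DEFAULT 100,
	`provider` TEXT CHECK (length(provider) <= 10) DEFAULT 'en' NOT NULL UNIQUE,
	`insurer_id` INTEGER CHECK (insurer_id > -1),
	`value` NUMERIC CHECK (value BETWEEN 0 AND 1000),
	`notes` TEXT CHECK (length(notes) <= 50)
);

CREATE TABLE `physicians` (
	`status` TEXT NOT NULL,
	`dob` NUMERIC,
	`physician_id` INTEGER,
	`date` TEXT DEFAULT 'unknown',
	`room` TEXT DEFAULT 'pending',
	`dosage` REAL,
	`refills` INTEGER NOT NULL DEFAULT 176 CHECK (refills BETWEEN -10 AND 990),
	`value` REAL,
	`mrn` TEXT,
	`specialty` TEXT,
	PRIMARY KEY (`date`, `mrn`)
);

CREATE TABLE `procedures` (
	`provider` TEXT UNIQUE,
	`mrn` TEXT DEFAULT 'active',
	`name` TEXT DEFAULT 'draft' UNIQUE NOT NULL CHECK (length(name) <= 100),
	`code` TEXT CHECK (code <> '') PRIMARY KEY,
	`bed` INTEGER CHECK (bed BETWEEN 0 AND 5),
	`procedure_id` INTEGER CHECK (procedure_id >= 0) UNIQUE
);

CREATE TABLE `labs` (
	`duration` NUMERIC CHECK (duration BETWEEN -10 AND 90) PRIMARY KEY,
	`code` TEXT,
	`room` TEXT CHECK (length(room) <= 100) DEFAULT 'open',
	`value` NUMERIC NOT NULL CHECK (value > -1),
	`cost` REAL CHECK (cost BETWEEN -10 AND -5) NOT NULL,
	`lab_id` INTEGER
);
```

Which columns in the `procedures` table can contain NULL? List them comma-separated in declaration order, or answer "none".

provider, mrn, bed, procedure_id

- provider: UNIQUE does not imply NOT NULL → nullable.
- mrn: DEFAULT only fills an omitted column; an explicit NULL is still allowed → nullable.
- name: declared NOT NULL → not nullable.
- code: part of the PRIMARY KEY, which implies NOT NULL → not nullable.
- bed: CHECK does not forbid NULL (a CHECK constraint passes when its expression is NULL) → nullable.
- procedure_id: CHECK does not forbid NULL (a CHECK constraint passes when its expression is NULL) → nullable.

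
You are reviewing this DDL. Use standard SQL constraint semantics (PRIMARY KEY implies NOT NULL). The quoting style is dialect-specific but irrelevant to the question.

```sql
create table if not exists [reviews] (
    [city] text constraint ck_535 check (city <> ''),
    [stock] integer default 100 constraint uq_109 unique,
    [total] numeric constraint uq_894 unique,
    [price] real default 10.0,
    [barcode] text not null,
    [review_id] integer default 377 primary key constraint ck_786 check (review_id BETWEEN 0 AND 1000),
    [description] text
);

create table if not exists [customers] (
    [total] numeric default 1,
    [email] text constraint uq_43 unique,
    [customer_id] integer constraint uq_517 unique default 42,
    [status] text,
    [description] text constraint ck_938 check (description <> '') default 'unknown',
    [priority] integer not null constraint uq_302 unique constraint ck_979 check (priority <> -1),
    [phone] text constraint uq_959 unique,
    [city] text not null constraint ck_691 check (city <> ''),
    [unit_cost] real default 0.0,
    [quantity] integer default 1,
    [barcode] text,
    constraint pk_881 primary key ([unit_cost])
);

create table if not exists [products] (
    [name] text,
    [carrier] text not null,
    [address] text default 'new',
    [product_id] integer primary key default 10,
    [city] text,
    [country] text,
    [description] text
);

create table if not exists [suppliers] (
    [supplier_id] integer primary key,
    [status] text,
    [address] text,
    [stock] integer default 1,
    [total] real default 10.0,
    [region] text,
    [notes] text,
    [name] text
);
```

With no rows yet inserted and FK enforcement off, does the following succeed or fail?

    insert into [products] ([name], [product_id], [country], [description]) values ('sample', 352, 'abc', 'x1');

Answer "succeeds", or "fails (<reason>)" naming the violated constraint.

fails (NOT NULL on carrier)

carrier is omitted from the column list and has no DEFAULT, so it would receive NULL.
But carrier is declared NOT NULL.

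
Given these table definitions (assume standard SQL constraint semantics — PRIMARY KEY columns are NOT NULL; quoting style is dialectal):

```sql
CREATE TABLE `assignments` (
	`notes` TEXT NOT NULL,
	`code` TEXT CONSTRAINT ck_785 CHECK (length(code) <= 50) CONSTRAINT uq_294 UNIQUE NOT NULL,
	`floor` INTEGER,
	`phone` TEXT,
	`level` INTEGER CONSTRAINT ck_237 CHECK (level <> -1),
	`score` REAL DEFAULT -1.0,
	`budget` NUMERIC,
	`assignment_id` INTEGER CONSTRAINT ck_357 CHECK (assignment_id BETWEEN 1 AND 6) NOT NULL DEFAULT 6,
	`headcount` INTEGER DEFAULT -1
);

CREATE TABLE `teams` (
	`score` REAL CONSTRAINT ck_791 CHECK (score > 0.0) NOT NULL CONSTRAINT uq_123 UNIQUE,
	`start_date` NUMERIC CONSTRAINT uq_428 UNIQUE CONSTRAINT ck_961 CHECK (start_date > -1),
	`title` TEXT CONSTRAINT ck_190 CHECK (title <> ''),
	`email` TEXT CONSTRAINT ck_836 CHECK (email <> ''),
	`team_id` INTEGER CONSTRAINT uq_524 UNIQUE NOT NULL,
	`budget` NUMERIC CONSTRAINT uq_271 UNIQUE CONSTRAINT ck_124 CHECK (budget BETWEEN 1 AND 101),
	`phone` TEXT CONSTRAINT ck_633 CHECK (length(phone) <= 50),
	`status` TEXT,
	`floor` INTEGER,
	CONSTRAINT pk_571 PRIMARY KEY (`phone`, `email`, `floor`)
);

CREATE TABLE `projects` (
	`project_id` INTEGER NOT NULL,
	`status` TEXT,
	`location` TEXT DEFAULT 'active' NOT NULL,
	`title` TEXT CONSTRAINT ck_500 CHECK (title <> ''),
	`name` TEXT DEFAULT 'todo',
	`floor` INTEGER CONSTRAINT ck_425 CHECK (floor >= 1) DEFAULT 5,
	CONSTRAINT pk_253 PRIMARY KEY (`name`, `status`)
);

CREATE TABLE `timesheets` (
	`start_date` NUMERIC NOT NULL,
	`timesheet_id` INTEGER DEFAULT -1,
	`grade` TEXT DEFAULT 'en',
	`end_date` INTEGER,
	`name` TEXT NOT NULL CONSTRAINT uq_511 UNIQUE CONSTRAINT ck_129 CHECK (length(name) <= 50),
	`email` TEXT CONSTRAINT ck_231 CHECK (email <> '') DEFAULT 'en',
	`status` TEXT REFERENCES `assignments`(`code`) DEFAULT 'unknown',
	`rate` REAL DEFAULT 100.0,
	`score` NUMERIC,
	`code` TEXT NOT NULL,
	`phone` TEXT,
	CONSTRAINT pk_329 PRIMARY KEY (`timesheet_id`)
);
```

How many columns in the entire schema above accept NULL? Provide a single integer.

assignments: 6 nullable (floor, phone, level, score, budget, headcount — PK none and explicit NOT NULL columns excluded).
teams: 4 nullable (start_date, title, budget, status — PK (phone, email, floor) and explicit NOT NULL columns excluded).
projects: 2 nullable (title, floor — PK (name, status) and explicit NOT NULL columns excluded).
timesheets: 7 nullable (grade, end_date, email, status, rate, score, phone — PK (timesheet_id) and explicit NOT NULL columns excluded).
Total: 6 + 4 + 2 + 7 = 19.

19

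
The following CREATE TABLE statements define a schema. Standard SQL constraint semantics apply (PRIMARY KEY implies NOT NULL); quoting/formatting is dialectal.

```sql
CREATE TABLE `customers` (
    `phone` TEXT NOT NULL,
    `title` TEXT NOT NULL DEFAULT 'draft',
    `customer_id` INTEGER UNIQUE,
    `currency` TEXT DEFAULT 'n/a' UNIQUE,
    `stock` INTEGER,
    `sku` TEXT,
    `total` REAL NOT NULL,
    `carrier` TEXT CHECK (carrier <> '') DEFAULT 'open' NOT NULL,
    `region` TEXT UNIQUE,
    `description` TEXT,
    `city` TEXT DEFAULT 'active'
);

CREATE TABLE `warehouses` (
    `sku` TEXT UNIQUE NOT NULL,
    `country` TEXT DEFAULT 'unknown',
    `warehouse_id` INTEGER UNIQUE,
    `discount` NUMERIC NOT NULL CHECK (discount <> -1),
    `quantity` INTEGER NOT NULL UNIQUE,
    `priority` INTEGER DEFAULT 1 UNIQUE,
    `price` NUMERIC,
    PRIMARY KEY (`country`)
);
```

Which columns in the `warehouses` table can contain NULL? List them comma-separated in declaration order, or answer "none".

- sku: declared NOT NULL → not nullable.
- country: part of the PRIMARY KEY, which implies NOT NULL → not nullable.
- warehouse_id: UNIQUE does not imply NOT NULL → nullable.
- discount: declared NOT NULL → not nullable.
- quantity: declared NOT NULL → not nullable.
- priority: UNIQUE does not imply NOT NULL → nullable.
- price: no NOT NULL constraint applies → nullable.

warehouse_id, priority, price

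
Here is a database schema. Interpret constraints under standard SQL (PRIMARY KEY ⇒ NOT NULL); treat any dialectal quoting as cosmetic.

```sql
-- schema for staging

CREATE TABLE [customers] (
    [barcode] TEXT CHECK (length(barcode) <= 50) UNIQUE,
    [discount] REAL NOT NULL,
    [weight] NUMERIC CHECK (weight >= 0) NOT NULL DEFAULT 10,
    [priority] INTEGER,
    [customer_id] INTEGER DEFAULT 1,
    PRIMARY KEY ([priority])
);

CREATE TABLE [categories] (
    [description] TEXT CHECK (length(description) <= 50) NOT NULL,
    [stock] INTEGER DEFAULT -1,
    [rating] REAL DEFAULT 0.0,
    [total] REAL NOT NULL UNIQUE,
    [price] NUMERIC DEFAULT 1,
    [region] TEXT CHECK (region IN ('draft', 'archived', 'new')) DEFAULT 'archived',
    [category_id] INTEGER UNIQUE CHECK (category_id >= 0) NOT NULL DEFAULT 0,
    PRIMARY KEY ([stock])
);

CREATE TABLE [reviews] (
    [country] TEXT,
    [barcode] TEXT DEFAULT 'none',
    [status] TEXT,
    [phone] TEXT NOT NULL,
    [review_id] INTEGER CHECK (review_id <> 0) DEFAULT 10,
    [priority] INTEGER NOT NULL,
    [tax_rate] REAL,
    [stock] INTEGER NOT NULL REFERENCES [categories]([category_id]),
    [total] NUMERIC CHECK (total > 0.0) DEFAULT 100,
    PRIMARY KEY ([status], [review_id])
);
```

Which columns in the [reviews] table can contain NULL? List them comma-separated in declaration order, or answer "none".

- country: no NOT NULL constraint applies → nullable.
- barcode: DEFAULT only fills an omitted column; an explicit NULL is still allowed → nullable.
- status: part of the PRIMARY KEY, which implies NOT NULL → not nullable.
- phone: declared NOT NULL → not nullable.
- review_id: part of the PRIMARY KEY, which implies NOT NULL → not nullable.
- priority: declared NOT NULL → not nullable.
- tax_rate: no NOT NULL constraint applies → nullable.
- stock: declared NOT NULL → not nullable.
- total: CHECK does not forbid NULL (a CHECK constraint passes when its expression is NULL) → nullable.

country, barcode, tax_rate, total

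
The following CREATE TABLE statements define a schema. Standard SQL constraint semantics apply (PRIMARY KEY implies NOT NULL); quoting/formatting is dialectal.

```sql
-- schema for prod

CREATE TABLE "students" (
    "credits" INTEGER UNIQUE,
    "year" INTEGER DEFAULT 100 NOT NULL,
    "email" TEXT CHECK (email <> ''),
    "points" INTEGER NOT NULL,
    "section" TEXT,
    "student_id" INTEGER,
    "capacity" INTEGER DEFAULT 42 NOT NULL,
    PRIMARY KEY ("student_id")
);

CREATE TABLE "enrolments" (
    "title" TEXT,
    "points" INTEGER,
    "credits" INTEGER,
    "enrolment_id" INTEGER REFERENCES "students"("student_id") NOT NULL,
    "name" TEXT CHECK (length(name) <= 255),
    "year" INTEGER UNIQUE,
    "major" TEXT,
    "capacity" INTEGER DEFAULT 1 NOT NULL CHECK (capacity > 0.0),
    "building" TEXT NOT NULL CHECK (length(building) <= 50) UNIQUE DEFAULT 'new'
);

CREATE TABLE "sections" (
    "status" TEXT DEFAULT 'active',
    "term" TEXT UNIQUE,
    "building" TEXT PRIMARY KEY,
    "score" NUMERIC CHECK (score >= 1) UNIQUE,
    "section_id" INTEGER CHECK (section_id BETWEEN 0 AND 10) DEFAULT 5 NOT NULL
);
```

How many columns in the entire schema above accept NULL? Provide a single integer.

students: 3 nullable (credits, email, section — PK (student_id) and explicit NOT NULL columns excluded).
enrolments: 6 nullable (title, points, credits, name, year, major — PK none and explicit NOT NULL columns excluded).
sections: 3 nullable (status, term, score — PK (building) and explicit NOT NULL columns excluded).
Total: 3 + 6 + 3 = 12.

12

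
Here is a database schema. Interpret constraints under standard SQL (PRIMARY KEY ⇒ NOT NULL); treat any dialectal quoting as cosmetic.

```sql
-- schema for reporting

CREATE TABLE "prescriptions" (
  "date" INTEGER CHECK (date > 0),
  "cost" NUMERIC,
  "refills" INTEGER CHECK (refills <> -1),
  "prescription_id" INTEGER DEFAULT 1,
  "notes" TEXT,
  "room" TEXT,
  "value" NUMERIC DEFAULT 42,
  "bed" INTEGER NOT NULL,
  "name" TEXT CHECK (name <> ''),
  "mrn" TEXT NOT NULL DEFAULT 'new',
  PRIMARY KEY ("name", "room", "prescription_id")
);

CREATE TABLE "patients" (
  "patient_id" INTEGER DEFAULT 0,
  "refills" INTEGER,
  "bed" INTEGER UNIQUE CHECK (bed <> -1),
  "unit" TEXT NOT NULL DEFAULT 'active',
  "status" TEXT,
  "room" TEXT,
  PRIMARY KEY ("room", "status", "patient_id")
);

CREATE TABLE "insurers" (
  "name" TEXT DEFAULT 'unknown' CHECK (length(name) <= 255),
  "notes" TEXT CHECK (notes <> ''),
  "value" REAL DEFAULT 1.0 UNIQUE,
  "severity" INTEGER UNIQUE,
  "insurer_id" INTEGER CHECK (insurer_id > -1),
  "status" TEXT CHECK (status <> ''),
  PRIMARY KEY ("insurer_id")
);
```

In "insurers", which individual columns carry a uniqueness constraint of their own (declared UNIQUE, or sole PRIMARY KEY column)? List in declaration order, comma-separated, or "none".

- name: no UNIQUE or single-column PK constraint.
- notes: no UNIQUE or single-column PK constraint.
- value: declared UNIQUE → unique.
- severity: declared UNIQUE → unique.
- insurer_id: single-column PRIMARY KEY → unique.
- status: no UNIQUE or single-column PK constraint.

value, severity, insurer_id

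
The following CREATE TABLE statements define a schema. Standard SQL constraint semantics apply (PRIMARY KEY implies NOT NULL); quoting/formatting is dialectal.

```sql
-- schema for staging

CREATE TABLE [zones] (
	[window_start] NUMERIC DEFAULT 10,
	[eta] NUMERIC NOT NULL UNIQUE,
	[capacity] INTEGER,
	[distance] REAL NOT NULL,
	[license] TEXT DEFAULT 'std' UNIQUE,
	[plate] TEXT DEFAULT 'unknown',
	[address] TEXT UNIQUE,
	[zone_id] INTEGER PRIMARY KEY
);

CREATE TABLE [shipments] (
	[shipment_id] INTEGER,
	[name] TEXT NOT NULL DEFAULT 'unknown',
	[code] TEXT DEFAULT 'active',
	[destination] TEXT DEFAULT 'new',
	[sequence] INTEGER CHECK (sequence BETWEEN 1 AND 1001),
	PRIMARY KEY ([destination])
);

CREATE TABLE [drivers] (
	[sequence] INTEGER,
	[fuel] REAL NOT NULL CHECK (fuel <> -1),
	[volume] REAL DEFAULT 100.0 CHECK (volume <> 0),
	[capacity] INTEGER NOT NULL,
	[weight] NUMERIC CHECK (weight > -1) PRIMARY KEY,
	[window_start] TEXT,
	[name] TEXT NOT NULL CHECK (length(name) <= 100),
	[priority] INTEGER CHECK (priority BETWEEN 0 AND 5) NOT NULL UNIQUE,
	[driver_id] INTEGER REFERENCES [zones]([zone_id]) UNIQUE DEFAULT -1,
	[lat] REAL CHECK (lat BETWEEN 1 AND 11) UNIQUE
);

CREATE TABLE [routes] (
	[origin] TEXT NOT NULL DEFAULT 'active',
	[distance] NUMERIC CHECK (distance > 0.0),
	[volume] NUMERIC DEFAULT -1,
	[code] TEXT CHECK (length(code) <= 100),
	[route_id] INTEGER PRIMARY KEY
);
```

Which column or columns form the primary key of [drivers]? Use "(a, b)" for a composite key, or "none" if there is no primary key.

weight

weight is declared PRIMARY KEY inline on the column.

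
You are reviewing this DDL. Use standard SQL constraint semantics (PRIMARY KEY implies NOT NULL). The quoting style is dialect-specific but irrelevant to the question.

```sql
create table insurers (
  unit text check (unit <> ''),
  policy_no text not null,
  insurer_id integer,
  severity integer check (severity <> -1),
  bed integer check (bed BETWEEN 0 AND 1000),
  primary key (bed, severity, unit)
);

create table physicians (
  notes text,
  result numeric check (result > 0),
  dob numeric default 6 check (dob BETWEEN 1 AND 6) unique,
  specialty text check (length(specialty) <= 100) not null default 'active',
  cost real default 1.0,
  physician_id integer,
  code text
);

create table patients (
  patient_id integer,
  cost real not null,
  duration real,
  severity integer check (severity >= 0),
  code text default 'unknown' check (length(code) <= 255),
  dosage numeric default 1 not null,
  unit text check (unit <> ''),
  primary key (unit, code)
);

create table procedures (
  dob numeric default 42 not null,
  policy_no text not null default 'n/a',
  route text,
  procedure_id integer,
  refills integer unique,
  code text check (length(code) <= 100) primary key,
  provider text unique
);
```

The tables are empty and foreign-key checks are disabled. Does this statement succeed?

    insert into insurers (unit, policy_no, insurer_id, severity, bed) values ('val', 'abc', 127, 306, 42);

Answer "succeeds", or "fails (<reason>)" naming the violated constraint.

succeeds

NOT NULL columns: bed is supplied; policy_no is supplied; severity is supplied; unit is supplied.
CHECK constraints: 'val' satisfies (unit <> ''); 306 satisfies (severity <> -1); 42 satisfies (bed BETWEEN 0 AND 1000).
No constraint is violated.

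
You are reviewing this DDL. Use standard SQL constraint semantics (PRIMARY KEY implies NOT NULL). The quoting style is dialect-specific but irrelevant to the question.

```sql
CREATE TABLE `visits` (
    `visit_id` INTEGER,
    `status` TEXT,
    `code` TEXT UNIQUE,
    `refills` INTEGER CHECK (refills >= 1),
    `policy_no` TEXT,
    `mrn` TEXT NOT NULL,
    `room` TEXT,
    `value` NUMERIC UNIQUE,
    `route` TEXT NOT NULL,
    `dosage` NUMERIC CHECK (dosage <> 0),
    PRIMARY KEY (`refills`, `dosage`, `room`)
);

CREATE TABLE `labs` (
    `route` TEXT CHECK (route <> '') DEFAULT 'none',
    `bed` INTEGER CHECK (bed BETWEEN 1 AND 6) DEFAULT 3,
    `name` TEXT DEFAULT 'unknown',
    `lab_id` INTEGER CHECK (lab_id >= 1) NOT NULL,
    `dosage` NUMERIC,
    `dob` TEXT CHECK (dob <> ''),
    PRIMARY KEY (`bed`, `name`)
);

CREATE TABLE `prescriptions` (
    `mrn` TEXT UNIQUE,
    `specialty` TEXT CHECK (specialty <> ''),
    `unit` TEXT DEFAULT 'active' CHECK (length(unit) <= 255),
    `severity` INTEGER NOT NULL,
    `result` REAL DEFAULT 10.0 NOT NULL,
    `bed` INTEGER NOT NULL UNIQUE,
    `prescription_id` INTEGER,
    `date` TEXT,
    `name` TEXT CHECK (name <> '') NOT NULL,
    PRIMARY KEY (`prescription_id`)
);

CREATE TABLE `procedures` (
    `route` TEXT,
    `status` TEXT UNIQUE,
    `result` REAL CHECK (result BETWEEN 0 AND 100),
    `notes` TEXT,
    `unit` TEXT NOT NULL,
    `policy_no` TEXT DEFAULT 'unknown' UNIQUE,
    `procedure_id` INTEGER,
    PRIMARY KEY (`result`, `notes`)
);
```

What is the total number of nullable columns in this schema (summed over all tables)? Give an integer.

16

visits: 5 nullable (visit_id, status, code, policy_no, value — PK (refills, dosage, room) and explicit NOT NULL columns excluded).
labs: 3 nullable (route, dosage, dob — PK (bed, name) and explicit NOT NULL columns excluded).
prescriptions: 4 nullable (mrn, specialty, unit, date — PK (prescription_id) and explicit NOT NULL columns excluded).
procedures: 4 nullable (route, status, policy_no, procedure_id — PK (result, notes) and explicit NOT NULL columns excluded).
Total: 5 + 3 + 4 + 4 = 16.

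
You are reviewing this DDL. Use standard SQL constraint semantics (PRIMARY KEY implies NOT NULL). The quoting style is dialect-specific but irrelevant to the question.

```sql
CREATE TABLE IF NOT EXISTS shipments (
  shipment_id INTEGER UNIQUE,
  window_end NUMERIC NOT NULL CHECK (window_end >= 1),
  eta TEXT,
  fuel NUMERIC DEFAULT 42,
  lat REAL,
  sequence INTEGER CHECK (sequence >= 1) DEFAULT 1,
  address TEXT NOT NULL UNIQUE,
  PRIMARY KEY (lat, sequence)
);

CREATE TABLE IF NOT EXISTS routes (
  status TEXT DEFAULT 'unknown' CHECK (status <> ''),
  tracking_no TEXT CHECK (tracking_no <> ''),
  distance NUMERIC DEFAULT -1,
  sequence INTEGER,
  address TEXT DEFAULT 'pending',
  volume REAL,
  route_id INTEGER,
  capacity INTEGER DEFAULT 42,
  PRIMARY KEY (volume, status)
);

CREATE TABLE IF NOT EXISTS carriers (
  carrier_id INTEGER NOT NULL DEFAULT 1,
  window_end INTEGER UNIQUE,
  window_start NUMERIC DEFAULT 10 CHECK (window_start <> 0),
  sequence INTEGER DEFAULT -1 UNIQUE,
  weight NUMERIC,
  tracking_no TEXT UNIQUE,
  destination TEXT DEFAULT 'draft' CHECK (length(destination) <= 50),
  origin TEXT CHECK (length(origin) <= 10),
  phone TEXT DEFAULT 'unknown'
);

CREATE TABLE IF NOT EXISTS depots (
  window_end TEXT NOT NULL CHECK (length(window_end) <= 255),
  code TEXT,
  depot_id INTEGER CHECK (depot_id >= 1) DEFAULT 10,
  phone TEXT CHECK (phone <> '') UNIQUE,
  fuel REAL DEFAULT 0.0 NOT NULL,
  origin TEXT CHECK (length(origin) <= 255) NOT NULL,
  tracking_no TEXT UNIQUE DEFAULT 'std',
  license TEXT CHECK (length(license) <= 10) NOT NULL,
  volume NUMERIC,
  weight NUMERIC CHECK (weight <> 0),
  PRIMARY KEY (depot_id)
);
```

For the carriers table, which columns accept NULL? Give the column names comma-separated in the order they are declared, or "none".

window_end, window_start, sequence, weight, tracking_no, destination, origin, phone

- carrier_id: declared NOT NULL → not nullable.
- window_end: UNIQUE does not imply NOT NULL → nullable.
- window_start: CHECK does not forbid NULL (a CHECK constraint passes when its expression is NULL) → nullable.
- sequence: UNIQUE does not imply NOT NULL → nullable.
- weight: no NOT NULL constraint applies → nullable.
- tracking_no: UNIQUE does not imply NOT NULL → nullable.
- destination: CHECK does not forbid NULL (a CHECK constraint passes when its expression is NULL) → nullable.
- origin: CHECK does not forbid NULL (a CHECK constraint passes when its expression is NULL) → nullable.
- phone: DEFAULT only fills an omitted column; an explicit NULL is still allowed → nullable.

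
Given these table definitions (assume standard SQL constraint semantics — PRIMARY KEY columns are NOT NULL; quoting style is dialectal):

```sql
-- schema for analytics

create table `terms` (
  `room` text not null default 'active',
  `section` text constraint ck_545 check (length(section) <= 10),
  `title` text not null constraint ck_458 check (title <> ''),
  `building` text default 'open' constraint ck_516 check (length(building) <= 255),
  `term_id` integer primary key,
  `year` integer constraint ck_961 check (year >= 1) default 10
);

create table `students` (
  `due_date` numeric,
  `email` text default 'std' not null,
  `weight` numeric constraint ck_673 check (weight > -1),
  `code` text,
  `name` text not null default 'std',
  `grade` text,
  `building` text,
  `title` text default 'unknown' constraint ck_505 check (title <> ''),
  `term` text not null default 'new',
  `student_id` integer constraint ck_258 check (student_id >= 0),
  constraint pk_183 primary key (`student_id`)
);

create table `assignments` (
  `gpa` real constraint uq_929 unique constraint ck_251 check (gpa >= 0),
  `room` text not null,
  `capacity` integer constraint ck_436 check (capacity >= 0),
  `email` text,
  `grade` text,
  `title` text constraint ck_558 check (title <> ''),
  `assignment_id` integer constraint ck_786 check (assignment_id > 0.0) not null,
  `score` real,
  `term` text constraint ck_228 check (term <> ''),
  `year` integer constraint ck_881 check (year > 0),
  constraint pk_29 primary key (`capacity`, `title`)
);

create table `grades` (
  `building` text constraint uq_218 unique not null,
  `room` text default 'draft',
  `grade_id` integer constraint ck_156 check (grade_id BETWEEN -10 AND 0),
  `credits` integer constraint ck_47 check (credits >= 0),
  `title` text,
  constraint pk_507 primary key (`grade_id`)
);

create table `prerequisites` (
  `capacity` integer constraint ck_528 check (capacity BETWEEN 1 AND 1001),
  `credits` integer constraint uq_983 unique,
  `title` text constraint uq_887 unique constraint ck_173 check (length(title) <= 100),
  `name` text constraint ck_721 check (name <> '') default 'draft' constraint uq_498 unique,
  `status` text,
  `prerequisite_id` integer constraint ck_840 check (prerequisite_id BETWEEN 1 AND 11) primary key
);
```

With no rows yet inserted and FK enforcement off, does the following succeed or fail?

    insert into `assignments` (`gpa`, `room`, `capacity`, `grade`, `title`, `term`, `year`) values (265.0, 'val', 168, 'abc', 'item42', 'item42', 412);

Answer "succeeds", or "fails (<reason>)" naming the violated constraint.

fails (NOT NULL on assignment_id)

assignment_id is omitted from the column list and has no DEFAULT, so it would receive NULL.
But assignment_id is declared NOT NULL.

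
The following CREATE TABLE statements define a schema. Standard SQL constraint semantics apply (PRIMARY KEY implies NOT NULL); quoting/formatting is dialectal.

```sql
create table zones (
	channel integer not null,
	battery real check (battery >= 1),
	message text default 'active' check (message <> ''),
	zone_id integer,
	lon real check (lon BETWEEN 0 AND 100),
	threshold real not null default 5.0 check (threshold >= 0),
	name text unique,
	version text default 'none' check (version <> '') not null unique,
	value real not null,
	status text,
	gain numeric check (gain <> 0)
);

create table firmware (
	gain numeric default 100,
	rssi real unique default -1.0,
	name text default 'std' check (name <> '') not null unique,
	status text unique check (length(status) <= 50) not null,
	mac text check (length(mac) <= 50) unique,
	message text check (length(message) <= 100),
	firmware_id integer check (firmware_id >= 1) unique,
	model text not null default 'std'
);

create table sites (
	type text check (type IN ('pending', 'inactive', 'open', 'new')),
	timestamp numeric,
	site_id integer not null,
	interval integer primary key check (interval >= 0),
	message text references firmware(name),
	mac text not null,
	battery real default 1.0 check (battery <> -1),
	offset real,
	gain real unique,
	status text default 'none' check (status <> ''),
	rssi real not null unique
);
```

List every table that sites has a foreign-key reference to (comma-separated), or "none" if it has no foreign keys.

- message REFERENCES firmware(name).

firmware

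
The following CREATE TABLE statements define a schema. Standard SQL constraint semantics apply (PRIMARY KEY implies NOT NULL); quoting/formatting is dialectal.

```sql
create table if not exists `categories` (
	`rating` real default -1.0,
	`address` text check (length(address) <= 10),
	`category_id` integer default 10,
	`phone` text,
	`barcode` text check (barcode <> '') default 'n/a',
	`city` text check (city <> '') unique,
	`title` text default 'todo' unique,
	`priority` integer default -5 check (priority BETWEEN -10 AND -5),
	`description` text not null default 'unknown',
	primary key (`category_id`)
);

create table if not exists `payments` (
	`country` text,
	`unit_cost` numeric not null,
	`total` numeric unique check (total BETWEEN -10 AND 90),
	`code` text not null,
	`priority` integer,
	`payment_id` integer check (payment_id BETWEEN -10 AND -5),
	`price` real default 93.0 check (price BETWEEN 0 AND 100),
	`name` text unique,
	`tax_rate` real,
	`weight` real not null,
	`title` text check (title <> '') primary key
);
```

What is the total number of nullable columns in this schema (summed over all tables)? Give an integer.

14

categories: 7 nullable (rating, address, phone, barcode, city, title, priority — PK (category_id) and explicit NOT NULL columns excluded).
payments: 7 nullable (country, total, priority, payment_id, price, name, tax_rate — PK (title) and explicit NOT NULL columns excluded).
Total: 7 + 7 = 14.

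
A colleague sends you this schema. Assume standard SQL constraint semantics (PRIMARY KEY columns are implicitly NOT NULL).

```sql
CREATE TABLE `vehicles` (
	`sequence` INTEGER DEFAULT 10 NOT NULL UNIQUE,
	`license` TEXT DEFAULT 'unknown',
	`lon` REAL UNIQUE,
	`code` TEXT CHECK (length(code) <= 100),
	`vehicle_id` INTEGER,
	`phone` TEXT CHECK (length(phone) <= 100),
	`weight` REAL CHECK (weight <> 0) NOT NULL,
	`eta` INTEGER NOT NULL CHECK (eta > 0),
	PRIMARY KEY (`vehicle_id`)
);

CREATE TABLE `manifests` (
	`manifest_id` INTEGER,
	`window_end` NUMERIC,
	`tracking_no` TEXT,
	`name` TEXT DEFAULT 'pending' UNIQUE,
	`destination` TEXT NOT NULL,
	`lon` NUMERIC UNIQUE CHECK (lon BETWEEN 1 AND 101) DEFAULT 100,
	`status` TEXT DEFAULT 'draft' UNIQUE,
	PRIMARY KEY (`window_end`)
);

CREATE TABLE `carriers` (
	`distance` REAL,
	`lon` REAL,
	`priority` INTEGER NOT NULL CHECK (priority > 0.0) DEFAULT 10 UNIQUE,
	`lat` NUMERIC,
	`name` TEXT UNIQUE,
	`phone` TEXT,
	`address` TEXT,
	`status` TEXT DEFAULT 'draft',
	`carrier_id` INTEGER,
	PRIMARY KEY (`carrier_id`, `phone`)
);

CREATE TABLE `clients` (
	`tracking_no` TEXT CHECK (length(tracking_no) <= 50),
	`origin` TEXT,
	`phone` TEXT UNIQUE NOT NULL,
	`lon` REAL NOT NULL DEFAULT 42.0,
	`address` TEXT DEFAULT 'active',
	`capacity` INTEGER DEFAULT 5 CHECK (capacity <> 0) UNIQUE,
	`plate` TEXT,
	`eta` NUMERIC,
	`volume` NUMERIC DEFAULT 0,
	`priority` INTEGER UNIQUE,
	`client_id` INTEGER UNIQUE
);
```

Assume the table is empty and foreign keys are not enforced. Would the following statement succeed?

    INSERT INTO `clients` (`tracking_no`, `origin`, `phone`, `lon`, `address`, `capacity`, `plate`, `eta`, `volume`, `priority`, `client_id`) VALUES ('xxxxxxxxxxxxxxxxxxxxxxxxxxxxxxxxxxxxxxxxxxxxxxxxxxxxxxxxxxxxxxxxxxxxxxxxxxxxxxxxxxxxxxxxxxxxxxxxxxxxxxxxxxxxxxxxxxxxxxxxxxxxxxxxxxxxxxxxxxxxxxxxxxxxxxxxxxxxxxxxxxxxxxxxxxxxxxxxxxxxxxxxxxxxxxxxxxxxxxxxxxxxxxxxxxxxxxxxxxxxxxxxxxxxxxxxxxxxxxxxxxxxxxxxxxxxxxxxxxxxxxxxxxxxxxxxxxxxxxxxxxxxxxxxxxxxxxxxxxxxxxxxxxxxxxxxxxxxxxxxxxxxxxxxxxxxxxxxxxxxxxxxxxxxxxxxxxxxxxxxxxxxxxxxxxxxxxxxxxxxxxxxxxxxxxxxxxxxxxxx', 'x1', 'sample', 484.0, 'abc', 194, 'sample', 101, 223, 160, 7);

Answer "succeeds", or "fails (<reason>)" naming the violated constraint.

fails (CHECK on tracking_no)

The value 'xxxxxxxxxxxxxxxxxxxxxxxxxxxxxxxxxxxxxxxxxxxxxxxxxxxxxxxxxxxxxxxxxxxxxxxxxxxxxxxxxxxxxxxxxxxxxxxxxxxxxxxxxxxxxxxxxxxxxxxxxxxxxxxxxxxxxxxxxxxxxxxxxxxxxxxxxxxxxxxxxxxxxxxxxxxxxxxxxxxxxxxxxxxxxxxxxxxxxxxxxxxxxxxxxxxxxxxxxxxxxxxxxxxxxxxxxxxxxxxxxxxxxxxxxxxxxxxxxxxxxxxxxxxxxxxxxxxxxxxxxxxxxxxxxxxxxxxxxxxxxxxxxxxxxxxxxxxxxxxxxxxxxxxxxxxxxxxxxxxxxxxxxxxxxxxxxxxxxxxxxxxxxxxxxxxxxxxxxxxxxxxxxxxxxxxxxxxxxxxx' for tracking_no violates CHECK (length(tracking_no) <= 50).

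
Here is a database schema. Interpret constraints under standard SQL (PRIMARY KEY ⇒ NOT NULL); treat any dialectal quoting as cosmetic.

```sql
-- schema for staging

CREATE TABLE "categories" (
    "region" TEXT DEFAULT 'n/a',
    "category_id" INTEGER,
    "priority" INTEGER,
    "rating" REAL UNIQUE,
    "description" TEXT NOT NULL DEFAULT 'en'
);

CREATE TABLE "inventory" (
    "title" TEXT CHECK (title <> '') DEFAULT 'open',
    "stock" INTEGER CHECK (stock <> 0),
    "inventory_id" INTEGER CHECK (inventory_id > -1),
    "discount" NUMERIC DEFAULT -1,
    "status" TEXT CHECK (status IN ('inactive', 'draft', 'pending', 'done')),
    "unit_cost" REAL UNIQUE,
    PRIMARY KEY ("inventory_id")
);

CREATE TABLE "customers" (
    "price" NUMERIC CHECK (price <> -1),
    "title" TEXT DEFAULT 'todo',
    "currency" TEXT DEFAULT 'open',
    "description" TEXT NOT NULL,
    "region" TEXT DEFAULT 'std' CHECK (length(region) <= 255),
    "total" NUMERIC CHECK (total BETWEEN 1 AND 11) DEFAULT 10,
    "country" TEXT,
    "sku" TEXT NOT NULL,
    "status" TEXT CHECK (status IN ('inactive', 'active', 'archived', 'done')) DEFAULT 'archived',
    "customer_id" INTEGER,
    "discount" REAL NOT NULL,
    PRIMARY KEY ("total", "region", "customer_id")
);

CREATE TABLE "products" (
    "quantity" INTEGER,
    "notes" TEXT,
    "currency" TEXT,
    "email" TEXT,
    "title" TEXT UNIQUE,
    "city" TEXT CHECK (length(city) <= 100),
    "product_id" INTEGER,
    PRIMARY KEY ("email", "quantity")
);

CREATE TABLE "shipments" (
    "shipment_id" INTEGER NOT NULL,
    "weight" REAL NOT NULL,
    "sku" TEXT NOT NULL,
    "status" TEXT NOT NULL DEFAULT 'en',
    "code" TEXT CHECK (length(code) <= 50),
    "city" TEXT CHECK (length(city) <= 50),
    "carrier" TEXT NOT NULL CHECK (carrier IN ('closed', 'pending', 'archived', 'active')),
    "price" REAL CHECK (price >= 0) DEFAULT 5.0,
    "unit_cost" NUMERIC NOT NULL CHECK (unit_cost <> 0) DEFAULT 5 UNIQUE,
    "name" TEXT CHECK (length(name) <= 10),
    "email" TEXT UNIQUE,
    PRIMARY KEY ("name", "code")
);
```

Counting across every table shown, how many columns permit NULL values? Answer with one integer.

22

categories: 4 nullable (region, category_id, priority, rating — PK none and explicit NOT NULL columns excluded).
inventory: 5 nullable (title, stock, discount, status, unit_cost — PK (inventory_id) and explicit NOT NULL columns excluded).
customers: 5 nullable (price, title, currency, country, status — PK (total, region, customer_id) and explicit NOT NULL columns excluded).
products: 5 nullable (notes, currency, title, city, product_id — PK (email, quantity) and explicit NOT NULL columns excluded).
shipments: 3 nullable (city, price, email — PK (name, code) and explicit NOT NULL columns excluded).
Total: 4 + 5 + 5 + 5 + 3 = 22.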